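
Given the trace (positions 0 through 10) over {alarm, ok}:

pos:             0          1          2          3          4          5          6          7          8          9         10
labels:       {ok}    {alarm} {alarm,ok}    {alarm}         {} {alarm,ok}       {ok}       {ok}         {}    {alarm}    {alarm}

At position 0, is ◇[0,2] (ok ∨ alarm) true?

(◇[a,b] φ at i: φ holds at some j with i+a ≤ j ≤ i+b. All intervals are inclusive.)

True

Check (ok ∨ alarm) at each j in [0,2]:
  j=0: true
  j=1: true
  j=2: true
Found at j=0 → formula holds.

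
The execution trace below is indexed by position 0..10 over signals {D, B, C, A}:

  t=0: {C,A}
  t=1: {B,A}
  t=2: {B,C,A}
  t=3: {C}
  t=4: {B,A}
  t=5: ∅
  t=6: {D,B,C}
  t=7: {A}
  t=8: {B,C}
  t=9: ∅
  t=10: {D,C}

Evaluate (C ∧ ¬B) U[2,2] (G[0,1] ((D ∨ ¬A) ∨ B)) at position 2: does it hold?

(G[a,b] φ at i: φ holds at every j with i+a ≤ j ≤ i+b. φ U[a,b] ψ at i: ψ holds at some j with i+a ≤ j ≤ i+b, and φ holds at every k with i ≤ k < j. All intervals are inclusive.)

Does not hold

Need some j in [4,4] with G[0,1] ((D ∨ ¬A) ∨ B), and (C ∧ ¬B) at every k in [2,j-1].
  j=4: G[0,1] ((D ∨ ¬A) ∨ B) holds, but (C ∧ ¬B) fails at k=2 → not this j.
No j in the window works → until fails.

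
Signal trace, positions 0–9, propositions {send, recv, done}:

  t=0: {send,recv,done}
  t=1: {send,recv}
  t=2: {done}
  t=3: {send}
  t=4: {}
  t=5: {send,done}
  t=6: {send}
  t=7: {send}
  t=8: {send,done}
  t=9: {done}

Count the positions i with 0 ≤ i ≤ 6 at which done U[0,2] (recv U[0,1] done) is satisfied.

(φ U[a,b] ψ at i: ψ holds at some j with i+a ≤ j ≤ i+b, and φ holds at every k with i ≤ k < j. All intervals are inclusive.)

Evaluate at each i in [0,6]:
  i=0: ✓ (rhs at j=0)
  i=1: ✓ (rhs at j=1)
  i=2: ✓ (rhs at j=2)
  i=3: ✗ (lhs fails at k=3 before rhs at j=5)
  i=4: ✗ (lhs fails at k=4 before rhs at j=5)
  i=5: ✓ (rhs at j=5)
  i=6: ✗ (lhs fails at k=6 before rhs at j=8)
Positions where it holds: {0, 1, 2, 5} → 4.

4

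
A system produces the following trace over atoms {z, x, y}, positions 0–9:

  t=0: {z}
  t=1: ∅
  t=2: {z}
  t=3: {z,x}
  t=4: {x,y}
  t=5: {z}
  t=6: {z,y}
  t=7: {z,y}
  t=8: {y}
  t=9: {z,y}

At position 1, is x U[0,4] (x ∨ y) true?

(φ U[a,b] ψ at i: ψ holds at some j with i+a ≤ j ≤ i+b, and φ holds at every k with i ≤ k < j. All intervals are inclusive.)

No

Need some j in [1,5] with (x ∨ y), and x at every k in [1,j-1].
  j=1: (x ∨ y) false.
  j=2: (x ∨ y) false.
  j=3: (x ∨ y) holds, but x fails at k=1 → not this j.
  j=4: (x ∨ y) holds, but x fails at k=1 → not this j.
  j=5: (x ∨ y) false.
No j in the window works → until fails.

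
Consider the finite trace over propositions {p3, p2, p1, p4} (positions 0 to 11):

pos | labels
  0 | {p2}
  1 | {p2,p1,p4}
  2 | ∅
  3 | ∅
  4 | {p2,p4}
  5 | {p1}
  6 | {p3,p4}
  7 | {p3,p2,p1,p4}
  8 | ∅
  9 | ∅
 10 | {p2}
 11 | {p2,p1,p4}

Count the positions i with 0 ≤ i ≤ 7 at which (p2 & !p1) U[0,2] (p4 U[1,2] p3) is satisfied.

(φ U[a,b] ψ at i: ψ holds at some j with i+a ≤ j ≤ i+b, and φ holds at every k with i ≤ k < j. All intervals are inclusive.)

1

Evaluate at each i in [0,7]:
  i=0: ✗ (no rhs in [0,2])
  i=1: ✗ (no rhs in [1,3])
  i=2: ✗ (no rhs in [2,4])
  i=3: ✗ (no rhs in [3,5])
  i=4: ✗ (lhs fails at k=5 before rhs at j=6)
  i=5: ✗ (lhs fails at k=5 before rhs at j=6)
  i=6: ✓ (rhs at j=6)
  i=7: ✗ (no rhs in [7,9])
Positions where it holds: {6} → 1.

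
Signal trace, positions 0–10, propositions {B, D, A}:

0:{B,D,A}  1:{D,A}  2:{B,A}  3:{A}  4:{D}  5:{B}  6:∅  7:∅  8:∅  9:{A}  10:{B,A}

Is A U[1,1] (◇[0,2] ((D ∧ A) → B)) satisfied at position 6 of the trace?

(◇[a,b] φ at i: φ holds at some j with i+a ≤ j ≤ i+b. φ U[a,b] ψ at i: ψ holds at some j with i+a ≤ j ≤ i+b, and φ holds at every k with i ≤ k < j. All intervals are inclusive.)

Need some j in [7,7] with ◇[0,2] ((D ∧ A) → B), and A at every k in [6,j-1].
  j=7: ◇[0,2] ((D ∧ A) → B) holds, but A fails at k=6 → not this j.
No j in the window works → until fails.

Does not hold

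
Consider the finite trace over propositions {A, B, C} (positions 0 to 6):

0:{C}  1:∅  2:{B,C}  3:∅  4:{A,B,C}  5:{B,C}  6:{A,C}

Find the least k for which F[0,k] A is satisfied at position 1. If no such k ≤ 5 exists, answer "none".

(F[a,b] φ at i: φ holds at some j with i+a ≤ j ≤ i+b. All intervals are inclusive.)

Scan j = 1,2,… for A:
  j=1: fails
  j=2: fails
  j=3: fails
  j=4: holds
First hit at j=4, so smallest k = 4-1 = 3.

3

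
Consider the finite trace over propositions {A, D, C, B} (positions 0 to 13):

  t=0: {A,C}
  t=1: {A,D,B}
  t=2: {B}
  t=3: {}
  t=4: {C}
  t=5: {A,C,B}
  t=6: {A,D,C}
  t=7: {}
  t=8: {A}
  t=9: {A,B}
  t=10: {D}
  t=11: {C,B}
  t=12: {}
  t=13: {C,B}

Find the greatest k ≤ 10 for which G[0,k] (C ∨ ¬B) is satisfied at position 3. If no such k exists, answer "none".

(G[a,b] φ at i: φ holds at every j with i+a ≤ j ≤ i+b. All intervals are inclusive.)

5

(C ∨ ¬B) must hold from j=3 onward; find where it first fails.
  j=3: holds
  j=4: holds
  j=5: holds
  j=6: holds
  j=7: holds
  j=8: holds
  j=9: fails
Holds on [3,8], so largest k = 5.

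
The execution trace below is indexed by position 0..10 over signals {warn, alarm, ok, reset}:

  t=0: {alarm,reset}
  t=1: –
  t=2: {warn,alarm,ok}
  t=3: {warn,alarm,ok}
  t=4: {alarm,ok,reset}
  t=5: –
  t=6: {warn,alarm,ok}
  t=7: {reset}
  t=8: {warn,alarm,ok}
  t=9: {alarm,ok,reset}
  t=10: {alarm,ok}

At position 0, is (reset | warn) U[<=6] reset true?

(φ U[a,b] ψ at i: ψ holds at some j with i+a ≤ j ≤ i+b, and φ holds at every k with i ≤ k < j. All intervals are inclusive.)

Yes

Need some j in [0,6] with reset, and (reset | warn) at every k in [0,j-1].
  j=0: reset holds; no prefix to check → satisfied.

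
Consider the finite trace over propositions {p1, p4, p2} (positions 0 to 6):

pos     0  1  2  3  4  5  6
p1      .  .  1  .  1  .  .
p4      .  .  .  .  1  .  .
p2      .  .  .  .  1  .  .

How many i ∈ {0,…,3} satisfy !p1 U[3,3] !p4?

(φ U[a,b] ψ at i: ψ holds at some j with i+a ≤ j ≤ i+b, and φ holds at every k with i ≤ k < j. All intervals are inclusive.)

0

Evaluate at each i in [0,3]:
  i=0: ✗ (lhs fails at k=2 before rhs at j=3)
  i=1: ✗ (no rhs in [4,4])
  i=2: ✗ (lhs fails at k=2 before rhs at j=5)
  i=3: ✗ (lhs fails at k=4 before rhs at j=6)
Positions where it holds: {} → 0.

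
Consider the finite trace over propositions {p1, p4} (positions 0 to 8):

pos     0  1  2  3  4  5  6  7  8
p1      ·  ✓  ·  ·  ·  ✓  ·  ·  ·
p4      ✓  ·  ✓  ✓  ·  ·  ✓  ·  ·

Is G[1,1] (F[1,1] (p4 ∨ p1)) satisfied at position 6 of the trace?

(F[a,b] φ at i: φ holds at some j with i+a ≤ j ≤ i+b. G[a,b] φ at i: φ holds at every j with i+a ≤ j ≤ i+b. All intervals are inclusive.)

Does not hold

Check F[1,1] (p4 ∨ p1) at every j in [7,7]:
  j=7: fails (none in [8,8])
Fails at j=7 → formula fails.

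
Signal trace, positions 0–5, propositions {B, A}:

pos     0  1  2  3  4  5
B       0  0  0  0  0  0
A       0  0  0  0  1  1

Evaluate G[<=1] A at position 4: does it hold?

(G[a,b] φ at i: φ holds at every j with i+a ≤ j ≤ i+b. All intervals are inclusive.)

Check A at every j in [4,5]:
  j=4: true
  j=5: true
All positions satisfy it → formula holds.

True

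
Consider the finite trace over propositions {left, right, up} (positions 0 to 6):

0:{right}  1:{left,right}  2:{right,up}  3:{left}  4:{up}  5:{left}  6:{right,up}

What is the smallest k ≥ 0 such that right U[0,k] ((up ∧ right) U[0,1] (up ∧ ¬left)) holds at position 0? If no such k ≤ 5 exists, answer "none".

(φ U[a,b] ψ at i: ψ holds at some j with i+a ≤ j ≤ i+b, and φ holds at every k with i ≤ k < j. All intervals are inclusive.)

2

Need earliest j ≥ 0 with ((up ∧ right) U[0,1] (up ∧ ¬left)), and right at every k in [0,j-1].
  j=0: rhs fails.
  j=1: rhs fails.
  j=2: rhs holds; lhs holds on [0,1]. k = 2.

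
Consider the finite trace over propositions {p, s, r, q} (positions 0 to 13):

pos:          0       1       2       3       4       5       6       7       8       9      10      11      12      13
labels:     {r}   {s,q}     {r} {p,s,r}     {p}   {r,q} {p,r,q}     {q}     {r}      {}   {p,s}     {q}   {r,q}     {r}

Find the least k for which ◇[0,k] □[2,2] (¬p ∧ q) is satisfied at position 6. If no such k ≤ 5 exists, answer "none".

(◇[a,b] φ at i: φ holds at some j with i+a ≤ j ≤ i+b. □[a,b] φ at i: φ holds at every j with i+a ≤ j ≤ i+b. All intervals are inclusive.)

Scan j = 6,7,… for □[2,2] (¬p ∧ q):
  j=6: fails
  j=7: fails
  j=8: fails
  j=9: holds
First hit at j=9, so smallest k = 9-6 = 3.

3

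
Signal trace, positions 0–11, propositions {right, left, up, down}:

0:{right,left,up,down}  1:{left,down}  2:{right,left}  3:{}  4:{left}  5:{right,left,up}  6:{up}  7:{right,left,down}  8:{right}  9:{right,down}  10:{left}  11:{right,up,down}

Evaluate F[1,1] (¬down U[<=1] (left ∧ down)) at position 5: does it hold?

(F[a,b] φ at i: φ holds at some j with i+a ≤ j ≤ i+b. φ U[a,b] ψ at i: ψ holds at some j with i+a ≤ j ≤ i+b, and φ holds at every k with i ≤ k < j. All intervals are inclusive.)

Holds

Check (¬down U[<=1] (left ∧ down)) at each j in [6,6]:
  j=6: holds
Found at j=6 → formula holds.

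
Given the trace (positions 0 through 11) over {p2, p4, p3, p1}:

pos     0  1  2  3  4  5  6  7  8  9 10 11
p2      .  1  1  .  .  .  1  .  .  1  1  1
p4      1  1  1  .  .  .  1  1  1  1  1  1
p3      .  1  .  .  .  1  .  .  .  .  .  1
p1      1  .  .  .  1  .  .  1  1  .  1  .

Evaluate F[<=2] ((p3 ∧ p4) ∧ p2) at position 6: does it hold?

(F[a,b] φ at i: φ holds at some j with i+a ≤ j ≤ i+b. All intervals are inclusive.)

False

Check ((p3 ∧ p4) ∧ p2) at each j in [6,8]:
  j=6: false
  j=7: false
  j=8: false
No position in the window satisfies it → formula fails.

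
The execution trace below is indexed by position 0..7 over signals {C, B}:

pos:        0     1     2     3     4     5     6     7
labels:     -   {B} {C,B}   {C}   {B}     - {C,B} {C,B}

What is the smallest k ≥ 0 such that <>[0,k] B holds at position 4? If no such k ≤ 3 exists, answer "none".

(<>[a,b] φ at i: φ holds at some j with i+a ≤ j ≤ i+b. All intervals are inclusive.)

0

Scan j = 4,5,… for B:
  j=4: holds
First hit at j=4, so smallest k = 4-4 = 0.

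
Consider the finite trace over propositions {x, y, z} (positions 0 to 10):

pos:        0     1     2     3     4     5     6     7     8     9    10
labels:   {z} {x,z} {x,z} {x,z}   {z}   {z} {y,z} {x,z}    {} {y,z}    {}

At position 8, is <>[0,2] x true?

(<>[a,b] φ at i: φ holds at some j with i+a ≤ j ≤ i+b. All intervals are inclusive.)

Check x at each j in [8,10]:
  j=8: false
  j=9: false
  j=10: false
No position in the window satisfies it → formula fails.

False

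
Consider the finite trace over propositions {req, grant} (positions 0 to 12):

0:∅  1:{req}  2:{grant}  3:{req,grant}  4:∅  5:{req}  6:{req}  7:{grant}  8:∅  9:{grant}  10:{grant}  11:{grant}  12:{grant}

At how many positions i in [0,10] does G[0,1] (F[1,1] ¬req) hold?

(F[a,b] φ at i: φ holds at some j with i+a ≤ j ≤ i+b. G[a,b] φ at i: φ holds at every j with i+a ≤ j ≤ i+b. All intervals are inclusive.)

Evaluate at each i in [0,10]:
  i=0: ✗ (fails at j=0)
  i=1: ✗ (fails at j=2)
  i=2: ✗ (fails at j=2)
  i=3: ✗ (fails at j=4)
  i=4: ✗ (fails at j=4)
  i=5: ✗ (fails at j=5)
  i=6: ✓ (all of [6,7])
  i=7: ✓ (all of [7,8])
  i=8: ✓ (all of [8,9])
  i=9: ✓ (all of [9,10])
  i=10: ✓ (all of [10,11])
Positions where it holds: {6, 7, 8, 9, 10} → 5.

5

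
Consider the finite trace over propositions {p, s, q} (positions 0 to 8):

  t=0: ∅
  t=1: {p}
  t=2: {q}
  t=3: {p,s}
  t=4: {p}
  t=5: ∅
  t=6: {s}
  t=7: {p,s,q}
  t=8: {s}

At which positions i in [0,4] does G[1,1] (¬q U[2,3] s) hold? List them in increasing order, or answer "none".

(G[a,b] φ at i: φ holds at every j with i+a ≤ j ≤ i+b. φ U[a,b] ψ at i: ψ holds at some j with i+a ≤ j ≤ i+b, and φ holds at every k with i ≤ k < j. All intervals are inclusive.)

Evaluate at each i in [0,4]:
  i=0: ✗ (fails at j=1)
  i=1: ✗ (fails at j=2)
  i=2: ✓ (all of [3,3])
  i=3: ✓ (all of [4,4])
  i=4: ✓ (all of [5,5])

2, 3, 4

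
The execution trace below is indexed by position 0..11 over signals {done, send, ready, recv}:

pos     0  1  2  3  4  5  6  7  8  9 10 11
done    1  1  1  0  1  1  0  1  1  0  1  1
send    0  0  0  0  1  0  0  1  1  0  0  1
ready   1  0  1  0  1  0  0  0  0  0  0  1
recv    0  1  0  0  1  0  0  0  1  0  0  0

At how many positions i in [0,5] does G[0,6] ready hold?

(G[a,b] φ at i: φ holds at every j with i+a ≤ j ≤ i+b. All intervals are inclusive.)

0

Evaluate at each i in [0,5]:
  i=0: ✗ (fails at j=1)
  i=1: ✗ (fails at j=1)
  i=2: ✗ (fails at j=3)
  i=3: ✗ (fails at j=3)
  i=4: ✗ (fails at j=5)
  i=5: ✗ (fails at j=5)
Positions where it holds: {} → 0.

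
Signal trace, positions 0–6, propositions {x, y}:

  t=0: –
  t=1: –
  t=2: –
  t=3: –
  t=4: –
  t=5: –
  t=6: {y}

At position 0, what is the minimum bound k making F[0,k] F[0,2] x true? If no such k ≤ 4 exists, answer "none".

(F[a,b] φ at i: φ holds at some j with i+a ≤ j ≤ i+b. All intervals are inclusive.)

none

Scan j = 0,1,… for F[0,2] x:
  j=0: fails
  j=1: fails
  j=2: fails
  j=3: fails
  j=4: fails
No j in [0,4] satisfies it → none.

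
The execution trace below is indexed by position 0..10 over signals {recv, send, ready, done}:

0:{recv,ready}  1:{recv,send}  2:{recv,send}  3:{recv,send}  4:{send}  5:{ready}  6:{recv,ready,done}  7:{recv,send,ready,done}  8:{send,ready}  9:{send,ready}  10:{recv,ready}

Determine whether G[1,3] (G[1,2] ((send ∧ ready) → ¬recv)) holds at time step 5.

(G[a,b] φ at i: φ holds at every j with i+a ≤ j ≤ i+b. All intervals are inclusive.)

Check G[1,2] ((send ∧ ready) → ¬recv) at every j in [6,8]:
  j=6: fails at 7
  j=7: holds on [8,9]
  j=8: holds on [9,10]
Fails at j=6 → formula fails.

Does not hold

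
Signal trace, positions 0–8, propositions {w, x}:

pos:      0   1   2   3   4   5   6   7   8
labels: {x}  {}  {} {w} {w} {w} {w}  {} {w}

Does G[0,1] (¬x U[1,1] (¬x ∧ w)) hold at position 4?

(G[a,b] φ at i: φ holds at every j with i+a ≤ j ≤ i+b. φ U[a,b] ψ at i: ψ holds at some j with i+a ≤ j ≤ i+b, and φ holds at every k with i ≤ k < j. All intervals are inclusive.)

Check (¬x U[1,1] (¬x ∧ w)) at every j in [4,5]:
  j=4: holds
  j=5: holds
All positions satisfy it → formula holds.

Holds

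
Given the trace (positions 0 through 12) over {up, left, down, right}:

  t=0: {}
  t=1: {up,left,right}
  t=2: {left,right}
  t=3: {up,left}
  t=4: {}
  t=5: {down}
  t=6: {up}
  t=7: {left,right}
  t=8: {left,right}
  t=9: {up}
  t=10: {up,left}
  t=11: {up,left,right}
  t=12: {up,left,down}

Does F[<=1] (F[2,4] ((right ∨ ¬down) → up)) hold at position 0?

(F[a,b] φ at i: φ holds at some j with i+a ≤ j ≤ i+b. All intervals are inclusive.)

Check F[2,4] ((right ∨ ¬down) → up) at each j in [0,1]:
  j=0: holds (witness at 3)
  j=1: holds (witness at 3)
Found at j=0 → formula holds.

Holds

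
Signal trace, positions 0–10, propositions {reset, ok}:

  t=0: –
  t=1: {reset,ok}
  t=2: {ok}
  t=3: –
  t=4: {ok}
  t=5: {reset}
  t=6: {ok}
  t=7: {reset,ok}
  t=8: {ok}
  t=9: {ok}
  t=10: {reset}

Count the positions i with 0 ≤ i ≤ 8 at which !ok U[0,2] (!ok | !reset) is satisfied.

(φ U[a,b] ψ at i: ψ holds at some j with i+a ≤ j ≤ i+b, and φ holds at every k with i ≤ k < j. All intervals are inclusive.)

7

Evaluate at each i in [0,8]:
  i=0: ✓ (rhs at j=0)
  i=1: ✗ (lhs fails at k=1 before rhs at j=2)
  i=2: ✓ (rhs at j=2)
  i=3: ✓ (rhs at j=3)
  i=4: ✓ (rhs at j=4)
  i=5: ✓ (rhs at j=5)
  i=6: ✓ (rhs at j=6)
  i=7: ✗ (lhs fails at k=7 before rhs at j=8)
  i=8: ✓ (rhs at j=8)
Positions where it holds: {0, 2, 3, 4, 5, 6, 8} → 7.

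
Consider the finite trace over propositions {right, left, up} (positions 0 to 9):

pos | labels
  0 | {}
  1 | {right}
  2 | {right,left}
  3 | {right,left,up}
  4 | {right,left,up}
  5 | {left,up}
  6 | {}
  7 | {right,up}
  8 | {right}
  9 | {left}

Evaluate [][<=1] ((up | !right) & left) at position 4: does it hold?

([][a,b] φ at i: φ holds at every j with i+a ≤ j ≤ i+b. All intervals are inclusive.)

Check ((up | !right) & left) at every j in [4,5]:
  j=4: true
  j=5: true
All positions satisfy it → formula holds.

Holds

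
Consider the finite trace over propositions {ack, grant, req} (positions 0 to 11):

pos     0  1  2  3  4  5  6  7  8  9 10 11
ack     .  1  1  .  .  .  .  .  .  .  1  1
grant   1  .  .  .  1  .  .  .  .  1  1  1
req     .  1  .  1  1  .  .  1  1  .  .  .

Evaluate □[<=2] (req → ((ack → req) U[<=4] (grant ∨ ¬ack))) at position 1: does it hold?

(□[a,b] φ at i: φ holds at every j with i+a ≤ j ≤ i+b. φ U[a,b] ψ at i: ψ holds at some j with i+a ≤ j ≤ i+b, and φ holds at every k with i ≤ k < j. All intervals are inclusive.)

Check (req → ((ack → req) U[<=4] (grant ∨ ¬ack))) at every j in [1,3]:
  j=1: antecedent true; consequent fails → ✗
  j=2: antecedent false → ✓
  j=3: antecedent true; consequent holds → ✓
Fails at j=1 → formula fails.

Does not hold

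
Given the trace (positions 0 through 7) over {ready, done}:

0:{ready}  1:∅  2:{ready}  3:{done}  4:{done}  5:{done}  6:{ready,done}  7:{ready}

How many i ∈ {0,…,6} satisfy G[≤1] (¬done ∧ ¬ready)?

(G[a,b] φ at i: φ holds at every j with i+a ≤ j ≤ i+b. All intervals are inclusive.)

0

Evaluate at each i in [0,6]:
  i=0: ✗ (fails at j=0)
  i=1: ✗ (fails at j=2)
  i=2: ✗ (fails at j=2)
  i=3: ✗ (fails at j=3)
  i=4: ✗ (fails at j=4)
  i=5: ✗ (fails at j=5)
  i=6: ✗ (fails at j=6)
Positions where it holds: {} → 0.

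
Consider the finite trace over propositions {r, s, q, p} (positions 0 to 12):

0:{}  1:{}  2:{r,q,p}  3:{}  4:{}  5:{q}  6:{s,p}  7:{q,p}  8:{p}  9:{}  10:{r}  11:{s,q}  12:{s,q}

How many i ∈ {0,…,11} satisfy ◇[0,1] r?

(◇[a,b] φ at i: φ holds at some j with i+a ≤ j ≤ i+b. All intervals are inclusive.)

Evaluate at each i in [0,11]:
  i=0: ✗ (none in [0,1])
  i=1: ✓ (witness j=2)
  i=2: ✓ (witness j=2)
  i=3: ✗ (none in [3,4])
  i=4: ✗ (none in [4,5])
  i=5: ✗ (none in [5,6])
  i=6: ✗ (none in [6,7])
  i=7: ✗ (none in [7,8])
  i=8: ✗ (none in [8,9])
  i=9: ✓ (witness j=10)
  i=10: ✓ (witness j=10)
  i=11: ✗ (none in [11,12])
Positions where it holds: {1, 2, 9, 10} → 4.

4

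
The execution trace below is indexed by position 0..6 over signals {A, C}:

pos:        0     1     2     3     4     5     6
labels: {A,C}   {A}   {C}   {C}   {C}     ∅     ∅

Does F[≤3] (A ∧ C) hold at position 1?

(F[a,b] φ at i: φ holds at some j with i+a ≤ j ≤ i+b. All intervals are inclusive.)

Check (A ∧ C) at each j in [1,4]:
  j=1: false
  j=2: false
  j=3: false
  j=4: false
No position in the window satisfies it → formula fails.

Does not hold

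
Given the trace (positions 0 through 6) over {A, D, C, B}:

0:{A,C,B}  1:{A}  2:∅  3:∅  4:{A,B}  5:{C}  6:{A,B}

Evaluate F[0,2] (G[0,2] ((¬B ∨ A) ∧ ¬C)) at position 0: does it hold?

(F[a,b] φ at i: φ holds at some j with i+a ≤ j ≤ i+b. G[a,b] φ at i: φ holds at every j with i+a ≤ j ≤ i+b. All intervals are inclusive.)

Check G[0,2] ((¬B ∨ A) ∧ ¬C) at each j in [0,2]:
  j=0: fails at 0
  j=1: holds on [1,3]
  j=2: holds on [2,4]
Found at j=1 → formula holds.

Holds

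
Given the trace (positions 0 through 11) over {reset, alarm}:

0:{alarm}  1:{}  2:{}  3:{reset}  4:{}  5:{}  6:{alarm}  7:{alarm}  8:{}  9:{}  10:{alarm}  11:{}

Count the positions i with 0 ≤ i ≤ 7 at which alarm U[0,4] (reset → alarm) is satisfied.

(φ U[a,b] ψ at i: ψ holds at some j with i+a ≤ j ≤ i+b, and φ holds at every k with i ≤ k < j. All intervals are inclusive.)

7

Evaluate at each i in [0,7]:
  i=0: ✓ (rhs at j=0)
  i=1: ✓ (rhs at j=1)
  i=2: ✓ (rhs at j=2)
  i=3: ✗ (lhs fails at k=3 before rhs at j=4)
  i=4: ✓ (rhs at j=4)
  i=5: ✓ (rhs at j=5)
  i=6: ✓ (rhs at j=6)
  i=7: ✓ (rhs at j=7)
Positions where it holds: {0, 1, 2, 4, 5, 6, 7} → 7.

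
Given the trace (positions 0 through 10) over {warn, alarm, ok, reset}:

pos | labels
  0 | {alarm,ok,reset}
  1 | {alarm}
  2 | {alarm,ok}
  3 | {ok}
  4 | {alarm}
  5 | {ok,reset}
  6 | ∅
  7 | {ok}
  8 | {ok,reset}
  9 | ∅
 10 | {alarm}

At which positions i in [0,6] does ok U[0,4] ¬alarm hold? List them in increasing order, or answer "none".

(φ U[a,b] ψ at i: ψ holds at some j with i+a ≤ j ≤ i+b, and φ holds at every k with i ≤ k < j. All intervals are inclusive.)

2, 3, 5, 6

Evaluate at each i in [0,6]:
  i=0: ✗ (lhs fails at k=1 before rhs at j=3)
  i=1: ✗ (lhs fails at k=1 before rhs at j=3)
  i=2: ✓ (rhs at j=3; lhs holds on [2,2])
  i=3: ✓ (rhs at j=3)
  i=4: ✗ (lhs fails at k=4 before rhs at j=5)
  i=5: ✓ (rhs at j=5)
  i=6: ✓ (rhs at j=6)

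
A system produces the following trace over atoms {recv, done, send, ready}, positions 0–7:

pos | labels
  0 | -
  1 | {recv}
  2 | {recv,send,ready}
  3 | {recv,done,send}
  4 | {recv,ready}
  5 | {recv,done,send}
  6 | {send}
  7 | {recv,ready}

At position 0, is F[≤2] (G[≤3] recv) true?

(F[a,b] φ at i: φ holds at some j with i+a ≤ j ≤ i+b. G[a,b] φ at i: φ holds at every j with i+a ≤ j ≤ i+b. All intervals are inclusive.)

Check G[≤3] recv at each j in [0,2]:
  j=0: fails at 0
  j=1: holds on [1,4]
  j=2: holds on [2,5]
Found at j=1 → formula holds.

Yes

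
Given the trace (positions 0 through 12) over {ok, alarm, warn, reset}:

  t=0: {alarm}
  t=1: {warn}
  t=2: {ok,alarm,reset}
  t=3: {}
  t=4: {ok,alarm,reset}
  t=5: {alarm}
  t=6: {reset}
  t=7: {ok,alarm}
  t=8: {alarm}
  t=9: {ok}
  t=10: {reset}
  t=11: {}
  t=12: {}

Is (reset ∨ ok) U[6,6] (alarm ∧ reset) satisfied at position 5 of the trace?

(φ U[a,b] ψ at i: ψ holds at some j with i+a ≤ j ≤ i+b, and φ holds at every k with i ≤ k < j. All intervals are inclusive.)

Need some j in [11,11] with (alarm ∧ reset), and (reset ∨ ok) at every k in [5,j-1].
  j=11: (alarm ∧ reset) false.
No j in the window works → until fails.

False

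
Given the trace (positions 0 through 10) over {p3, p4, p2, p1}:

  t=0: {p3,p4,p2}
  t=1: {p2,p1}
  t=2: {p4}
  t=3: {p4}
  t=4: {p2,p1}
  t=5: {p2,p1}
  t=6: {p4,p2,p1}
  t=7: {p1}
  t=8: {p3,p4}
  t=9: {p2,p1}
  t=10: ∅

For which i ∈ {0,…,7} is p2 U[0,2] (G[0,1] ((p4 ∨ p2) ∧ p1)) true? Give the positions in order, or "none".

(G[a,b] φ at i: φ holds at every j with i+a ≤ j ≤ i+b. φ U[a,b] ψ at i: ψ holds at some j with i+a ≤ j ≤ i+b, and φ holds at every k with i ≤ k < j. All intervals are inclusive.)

4, 5

Evaluate at each i in [0,7]:
  i=0: ✗ (no rhs in [0,2])
  i=1: ✗ (no rhs in [1,3])
  i=2: ✗ (lhs fails at k=2 before rhs at j=4)
  i=3: ✗ (lhs fails at k=3 before rhs at j=4)
  i=4: ✓ (rhs at j=4)
  i=5: ✓ (rhs at j=5)
  i=6: ✗ (no rhs in [6,8])
  i=7: ✗ (no rhs in [7,9])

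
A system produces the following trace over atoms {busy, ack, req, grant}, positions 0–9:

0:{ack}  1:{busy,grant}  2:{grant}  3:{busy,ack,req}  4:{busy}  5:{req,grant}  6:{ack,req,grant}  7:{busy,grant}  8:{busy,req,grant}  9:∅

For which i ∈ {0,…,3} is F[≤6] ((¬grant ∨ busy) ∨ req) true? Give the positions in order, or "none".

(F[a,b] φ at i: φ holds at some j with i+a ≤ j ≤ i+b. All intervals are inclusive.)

0, 1, 2, 3

Evaluate at each i in [0,3]:
  i=0: ✓ (witness j=0)
  i=1: ✓ (witness j=1)
  i=2: ✓ (witness j=3)
  i=3: ✓ (witness j=3)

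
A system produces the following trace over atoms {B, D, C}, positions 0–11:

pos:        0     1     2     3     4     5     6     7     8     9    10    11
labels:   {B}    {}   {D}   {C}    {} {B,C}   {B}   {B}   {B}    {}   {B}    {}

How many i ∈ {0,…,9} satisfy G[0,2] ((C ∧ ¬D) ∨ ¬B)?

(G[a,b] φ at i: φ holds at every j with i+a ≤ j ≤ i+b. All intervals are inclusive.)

Evaluate at each i in [0,9]:
  i=0: ✗ (fails at j=0)
  i=1: ✓ (all of [1,3])
  i=2: ✓ (all of [2,4])
  i=3: ✓ (all of [3,5])
  i=4: ✗ (fails at j=6)
  i=5: ✗ (fails at j=6)
  i=6: ✗ (fails at j=6)
  i=7: ✗ (fails at j=7)
  i=8: ✗ (fails at j=8)
  i=9: ✗ (fails at j=10)
Positions where it holds: {1, 2, 3} → 3.

3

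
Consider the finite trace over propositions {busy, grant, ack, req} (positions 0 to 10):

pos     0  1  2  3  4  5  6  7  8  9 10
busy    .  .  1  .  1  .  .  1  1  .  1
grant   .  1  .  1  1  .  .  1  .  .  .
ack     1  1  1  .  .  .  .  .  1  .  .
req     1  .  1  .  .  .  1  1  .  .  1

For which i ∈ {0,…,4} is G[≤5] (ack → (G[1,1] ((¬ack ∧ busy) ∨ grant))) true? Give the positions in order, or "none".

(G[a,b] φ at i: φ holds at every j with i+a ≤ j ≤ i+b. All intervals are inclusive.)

Evaluate at each i in [0,4]:
  i=0: ✗ (fails at j=1)
  i=1: ✗ (fails at j=1)
  i=2: ✓ (all of [2,7])
  i=3: ✗ (fails at j=8)
  i=4: ✗ (fails at j=8)

2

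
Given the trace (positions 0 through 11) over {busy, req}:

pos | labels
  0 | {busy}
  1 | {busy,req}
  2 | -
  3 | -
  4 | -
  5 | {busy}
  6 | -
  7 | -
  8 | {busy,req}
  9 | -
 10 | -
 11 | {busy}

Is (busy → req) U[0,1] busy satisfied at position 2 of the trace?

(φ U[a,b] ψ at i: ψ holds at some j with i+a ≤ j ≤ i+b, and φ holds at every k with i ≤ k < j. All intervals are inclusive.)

Does not hold

Need some j in [2,3] with busy, and (busy → req) at every k in [2,j-1].
  j=2: busy false.
  j=3: busy false.
No j in the window works → until fails.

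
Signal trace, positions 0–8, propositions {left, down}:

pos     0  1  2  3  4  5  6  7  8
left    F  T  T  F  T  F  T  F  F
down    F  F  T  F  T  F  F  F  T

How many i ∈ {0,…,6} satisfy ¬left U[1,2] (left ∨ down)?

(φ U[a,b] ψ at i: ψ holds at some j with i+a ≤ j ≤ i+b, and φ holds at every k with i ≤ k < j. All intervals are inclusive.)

3

Evaluate at each i in [0,6]:
  i=0: ✓ (rhs at j=1; lhs holds on [0,0])
  i=1: ✗ (lhs fails at k=1 before rhs at j=2)
  i=2: ✗ (lhs fails at k=2 before rhs at j=4)
  i=3: ✓ (rhs at j=4; lhs holds on [3,3])
  i=4: ✗ (lhs fails at k=4 before rhs at j=6)
  i=5: ✓ (rhs at j=6; lhs holds on [5,5])
  i=6: ✗ (lhs fails at k=6 before rhs at j=8)
Positions where it holds: {0, 3, 5} → 3.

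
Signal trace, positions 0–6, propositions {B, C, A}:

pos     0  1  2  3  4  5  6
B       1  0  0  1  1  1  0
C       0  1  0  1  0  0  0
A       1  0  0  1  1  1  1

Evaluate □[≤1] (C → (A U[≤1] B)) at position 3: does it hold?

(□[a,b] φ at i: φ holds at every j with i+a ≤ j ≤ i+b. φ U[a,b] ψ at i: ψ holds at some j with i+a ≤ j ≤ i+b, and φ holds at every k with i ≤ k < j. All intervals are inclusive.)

Holds

Check (C → (A U[≤1] B)) at every j in [3,4]:
  j=3: antecedent true; consequent holds → ✓
  j=4: antecedent false → ✓
All positions satisfy it → formula holds.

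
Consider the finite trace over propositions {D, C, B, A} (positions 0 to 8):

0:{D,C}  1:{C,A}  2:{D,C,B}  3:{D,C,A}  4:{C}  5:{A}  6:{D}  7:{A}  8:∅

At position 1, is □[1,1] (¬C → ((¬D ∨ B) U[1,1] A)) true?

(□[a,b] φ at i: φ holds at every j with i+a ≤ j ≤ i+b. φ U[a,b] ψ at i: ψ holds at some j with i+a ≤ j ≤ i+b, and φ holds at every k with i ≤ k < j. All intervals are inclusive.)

Holds

Check (¬C → ((¬D ∨ B) U[1,1] A)) at every j in [2,2]:
  j=2: antecedent false → ✓
All positions satisfy it → formula holds.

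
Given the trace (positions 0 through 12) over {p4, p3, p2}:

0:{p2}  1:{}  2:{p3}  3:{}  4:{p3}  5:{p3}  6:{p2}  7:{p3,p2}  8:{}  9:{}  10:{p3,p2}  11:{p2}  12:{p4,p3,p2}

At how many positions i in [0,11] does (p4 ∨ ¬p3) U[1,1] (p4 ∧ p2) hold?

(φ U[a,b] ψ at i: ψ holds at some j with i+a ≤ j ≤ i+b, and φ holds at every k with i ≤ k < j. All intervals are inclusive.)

Evaluate at each i in [0,11]:
  i=0: ✗ (no rhs in [1,1])
  i=1: ✗ (no rhs in [2,2])
  i=2: ✗ (no rhs in [3,3])
  i=3: ✗ (no rhs in [4,4])
  i=4: ✗ (no rhs in [5,5])
  i=5: ✗ (no rhs in [6,6])
  i=6: ✗ (no rhs in [7,7])
  i=7: ✗ (no rhs in [8,8])
  i=8: ✗ (no rhs in [9,9])
  i=9: ✗ (no rhs in [10,10])
  i=10: ✗ (no rhs in [11,11])
  i=11: ✓ (rhs at j=12; lhs holds on [11,11])
Positions where it holds: {11} → 1.

1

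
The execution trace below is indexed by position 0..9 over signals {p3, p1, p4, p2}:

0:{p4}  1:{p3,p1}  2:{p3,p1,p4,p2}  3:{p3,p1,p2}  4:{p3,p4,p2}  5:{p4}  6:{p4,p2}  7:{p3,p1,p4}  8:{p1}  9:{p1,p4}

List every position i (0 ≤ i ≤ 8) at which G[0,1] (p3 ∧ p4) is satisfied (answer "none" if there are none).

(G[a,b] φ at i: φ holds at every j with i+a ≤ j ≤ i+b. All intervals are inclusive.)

none

Evaluate at each i in [0,8]:
  i=0: ✗ (fails at j=0)
  i=1: ✗ (fails at j=1)
  i=2: ✗ (fails at j=3)
  i=3: ✗ (fails at j=3)
  i=4: ✗ (fails at j=5)
  i=5: ✗ (fails at j=5)
  i=6: ✗ (fails at j=6)
  i=7: ✗ (fails at j=8)
  i=8: ✗ (fails at j=8)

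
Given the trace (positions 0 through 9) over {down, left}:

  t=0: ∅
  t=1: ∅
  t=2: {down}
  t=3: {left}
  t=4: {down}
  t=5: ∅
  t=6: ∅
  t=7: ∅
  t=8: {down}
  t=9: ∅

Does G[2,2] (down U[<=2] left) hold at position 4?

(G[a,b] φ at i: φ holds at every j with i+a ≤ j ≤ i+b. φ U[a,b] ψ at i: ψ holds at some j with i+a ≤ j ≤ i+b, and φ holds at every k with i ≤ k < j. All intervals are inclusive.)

No

Check (down U[<=2] left) at every j in [6,6]:
  j=6: fails
Fails at j=6 → formula fails.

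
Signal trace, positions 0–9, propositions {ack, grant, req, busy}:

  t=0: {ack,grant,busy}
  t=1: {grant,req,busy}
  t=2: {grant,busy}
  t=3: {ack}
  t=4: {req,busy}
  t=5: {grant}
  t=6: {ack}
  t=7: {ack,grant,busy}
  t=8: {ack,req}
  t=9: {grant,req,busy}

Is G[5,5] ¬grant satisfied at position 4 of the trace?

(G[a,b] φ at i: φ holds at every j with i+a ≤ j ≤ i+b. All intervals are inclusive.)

Check ¬grant at every j in [9,9]:
  j=9: false
Fails at j=9 → formula fails.

False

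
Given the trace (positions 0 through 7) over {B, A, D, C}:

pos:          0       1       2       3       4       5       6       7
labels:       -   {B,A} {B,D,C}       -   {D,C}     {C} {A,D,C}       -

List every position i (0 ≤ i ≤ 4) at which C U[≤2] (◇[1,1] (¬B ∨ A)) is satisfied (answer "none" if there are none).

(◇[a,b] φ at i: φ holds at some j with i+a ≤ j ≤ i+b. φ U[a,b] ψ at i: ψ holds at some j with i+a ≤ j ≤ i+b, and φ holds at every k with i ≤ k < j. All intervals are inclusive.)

Evaluate at each i in [0,4]:
  i=0: ✓ (rhs at j=0)
  i=1: ✗ (lhs fails at k=1 before rhs at j=2)
  i=2: ✓ (rhs at j=2)
  i=3: ✓ (rhs at j=3)
  i=4: ✓ (rhs at j=4)

0, 2, 3, 4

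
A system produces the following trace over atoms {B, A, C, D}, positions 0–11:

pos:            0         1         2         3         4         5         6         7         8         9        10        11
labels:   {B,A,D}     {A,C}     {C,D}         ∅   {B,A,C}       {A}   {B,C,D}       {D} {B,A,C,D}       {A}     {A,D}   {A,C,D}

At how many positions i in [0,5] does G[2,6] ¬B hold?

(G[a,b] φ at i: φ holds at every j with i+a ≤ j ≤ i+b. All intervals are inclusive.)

0

Evaluate at each i in [0,5]:
  i=0: ✗ (fails at j=4)
  i=1: ✗ (fails at j=4)
  i=2: ✗ (fails at j=4)
  i=3: ✗ (fails at j=6)
  i=4: ✗ (fails at j=6)
  i=5: ✗ (fails at j=8)
Positions where it holds: {} → 0.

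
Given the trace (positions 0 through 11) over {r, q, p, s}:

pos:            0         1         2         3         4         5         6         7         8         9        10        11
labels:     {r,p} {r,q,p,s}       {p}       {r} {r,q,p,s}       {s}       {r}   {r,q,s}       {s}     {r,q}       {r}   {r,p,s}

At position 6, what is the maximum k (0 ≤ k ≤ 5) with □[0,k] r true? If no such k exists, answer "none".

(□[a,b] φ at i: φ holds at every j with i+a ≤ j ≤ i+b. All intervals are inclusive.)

r must hold from j=6 onward; find where it first fails.
  j=6: holds
  j=7: holds
  j=8: fails
Holds on [6,7], so largest k = 1.

1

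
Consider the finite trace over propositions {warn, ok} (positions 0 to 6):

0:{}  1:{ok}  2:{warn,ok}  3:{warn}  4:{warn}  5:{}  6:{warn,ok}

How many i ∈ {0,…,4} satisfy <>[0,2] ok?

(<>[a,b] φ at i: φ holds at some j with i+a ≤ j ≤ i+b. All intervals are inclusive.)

Evaluate at each i in [0,4]:
  i=0: ✓ (witness j=1)
  i=1: ✓ (witness j=1)
  i=2: ✓ (witness j=2)
  i=3: ✗ (none in [3,5])
  i=4: ✓ (witness j=6)
Positions where it holds: {0, 1, 2, 4} → 4.

4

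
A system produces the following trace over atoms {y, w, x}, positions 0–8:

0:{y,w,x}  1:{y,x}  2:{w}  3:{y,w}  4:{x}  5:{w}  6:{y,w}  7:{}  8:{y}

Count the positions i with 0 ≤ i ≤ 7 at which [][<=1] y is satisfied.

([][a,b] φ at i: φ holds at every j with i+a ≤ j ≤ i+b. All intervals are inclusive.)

Evaluate at each i in [0,7]:
  i=0: ✓ (all of [0,1])
  i=1: ✗ (fails at j=2)
  i=2: ✗ (fails at j=2)
  i=3: ✗ (fails at j=4)
  i=4: ✗ (fails at j=4)
  i=5: ✗ (fails at j=5)
  i=6: ✗ (fails at j=7)
  i=7: ✗ (fails at j=7)
Positions where it holds: {0} → 1.

1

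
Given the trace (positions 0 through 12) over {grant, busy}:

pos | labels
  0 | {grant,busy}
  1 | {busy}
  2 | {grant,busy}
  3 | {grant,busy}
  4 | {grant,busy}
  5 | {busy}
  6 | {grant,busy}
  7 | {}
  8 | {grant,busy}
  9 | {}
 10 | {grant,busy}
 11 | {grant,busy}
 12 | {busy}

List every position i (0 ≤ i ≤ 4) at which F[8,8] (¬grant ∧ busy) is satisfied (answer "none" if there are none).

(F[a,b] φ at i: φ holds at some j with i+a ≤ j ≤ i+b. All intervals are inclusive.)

4

Evaluate at each i in [0,4]:
  i=0: ✗ (none in [8,8])
  i=1: ✗ (none in [9,9])
  i=2: ✗ (none in [10,10])
  i=3: ✗ (none in [11,11])
  i=4: ✓ (witness j=12)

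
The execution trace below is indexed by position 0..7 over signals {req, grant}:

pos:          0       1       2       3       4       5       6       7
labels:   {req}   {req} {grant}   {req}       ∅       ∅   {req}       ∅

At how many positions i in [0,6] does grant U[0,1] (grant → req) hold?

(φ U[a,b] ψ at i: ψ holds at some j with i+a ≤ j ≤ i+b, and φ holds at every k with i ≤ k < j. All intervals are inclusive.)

Evaluate at each i in [0,6]:
  i=0: ✓ (rhs at j=0)
  i=1: ✓ (rhs at j=1)
  i=2: ✓ (rhs at j=3; lhs holds on [2,2])
  i=3: ✓ (rhs at j=3)
  i=4: ✓ (rhs at j=4)
  i=5: ✓ (rhs at j=5)
  i=6: ✓ (rhs at j=6)
Positions where it holds: {0, 1, 2, 3, 4, 5, 6} → 7.

7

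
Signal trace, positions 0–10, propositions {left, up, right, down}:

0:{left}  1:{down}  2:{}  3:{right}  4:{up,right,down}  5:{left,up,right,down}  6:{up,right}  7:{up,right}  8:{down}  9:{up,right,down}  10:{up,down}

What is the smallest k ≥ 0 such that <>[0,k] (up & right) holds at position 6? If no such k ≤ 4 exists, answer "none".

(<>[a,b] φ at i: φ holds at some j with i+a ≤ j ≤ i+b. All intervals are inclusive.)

0

Scan j = 6,7,… for (up & right):
  j=6: holds
First hit at j=6, so smallest k = 6-6 = 0.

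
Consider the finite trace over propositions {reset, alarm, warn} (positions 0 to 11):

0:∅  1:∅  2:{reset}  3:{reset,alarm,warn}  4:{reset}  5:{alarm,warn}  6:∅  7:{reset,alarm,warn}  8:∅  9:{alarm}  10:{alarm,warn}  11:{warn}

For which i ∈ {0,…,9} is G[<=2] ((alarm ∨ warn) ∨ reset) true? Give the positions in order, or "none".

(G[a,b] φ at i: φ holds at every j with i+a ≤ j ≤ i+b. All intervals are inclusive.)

2, 3, 9

Evaluate at each i in [0,9]:
  i=0: ✗ (fails at j=0)
  i=1: ✗ (fails at j=1)
  i=2: ✓ (all of [2,4])
  i=3: ✓ (all of [3,5])
  i=4: ✗ (fails at j=6)
  i=5: ✗ (fails at j=6)
  i=6: ✗ (fails at j=6)
  i=7: ✗ (fails at j=8)
  i=8: ✗ (fails at j=8)
  i=9: ✓ (all of [9,11])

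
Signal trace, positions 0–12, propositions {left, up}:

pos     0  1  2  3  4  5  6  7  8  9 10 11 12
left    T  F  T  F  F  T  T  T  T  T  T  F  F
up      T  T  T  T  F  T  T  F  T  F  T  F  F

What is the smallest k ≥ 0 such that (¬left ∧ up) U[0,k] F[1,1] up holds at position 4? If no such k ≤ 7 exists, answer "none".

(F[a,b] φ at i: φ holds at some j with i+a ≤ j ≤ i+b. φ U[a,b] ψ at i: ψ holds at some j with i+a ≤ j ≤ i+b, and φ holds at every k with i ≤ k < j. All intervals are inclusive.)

Need earliest j ≥ 4 with F[1,1] up, and (¬left ∧ up) at every k in [4,j-1].
  j=4: rhs holds (empty prefix). k = 0.

0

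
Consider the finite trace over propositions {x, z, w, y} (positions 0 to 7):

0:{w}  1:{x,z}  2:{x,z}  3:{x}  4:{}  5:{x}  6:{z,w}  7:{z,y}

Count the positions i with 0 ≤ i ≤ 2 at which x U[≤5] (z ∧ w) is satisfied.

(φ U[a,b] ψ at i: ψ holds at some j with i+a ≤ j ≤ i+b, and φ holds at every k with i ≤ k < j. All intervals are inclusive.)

Evaluate at each i in [0,2]:
  i=0: ✗ (no rhs in [0,5])
  i=1: ✗ (lhs fails at k=4 before rhs at j=6)
  i=2: ✗ (lhs fails at k=4 before rhs at j=6)
Positions where it holds: {} → 0.

0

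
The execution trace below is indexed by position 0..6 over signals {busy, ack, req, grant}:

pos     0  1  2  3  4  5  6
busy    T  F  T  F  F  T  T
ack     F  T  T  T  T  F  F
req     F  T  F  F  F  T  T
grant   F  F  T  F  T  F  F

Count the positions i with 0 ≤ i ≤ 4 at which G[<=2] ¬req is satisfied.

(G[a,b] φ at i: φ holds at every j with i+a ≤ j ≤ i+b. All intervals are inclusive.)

Evaluate at each i in [0,4]:
  i=0: ✗ (fails at j=1)
  i=1: ✗ (fails at j=1)
  i=2: ✓ (all of [2,4])
  i=3: ✗ (fails at j=5)
  i=4: ✗ (fails at j=5)
Positions where it holds: {2} → 1.

1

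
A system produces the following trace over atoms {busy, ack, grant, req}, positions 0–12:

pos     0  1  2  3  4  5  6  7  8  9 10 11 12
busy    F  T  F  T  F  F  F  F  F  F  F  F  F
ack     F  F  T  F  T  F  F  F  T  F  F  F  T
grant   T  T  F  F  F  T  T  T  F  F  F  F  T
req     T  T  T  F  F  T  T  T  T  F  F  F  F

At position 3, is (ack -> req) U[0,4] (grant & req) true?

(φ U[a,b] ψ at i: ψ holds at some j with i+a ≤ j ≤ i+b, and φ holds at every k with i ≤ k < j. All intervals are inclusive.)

Need some j in [3,7] with (grant & req), and (ack -> req) at every k in [3,j-1].
  j=3: (grant & req) false.
  j=4: (grant & req) false.
  j=5: (grant & req) holds, but (ack -> req) fails at k=4 → not this j.
  j=6: (grant & req) holds, but (ack -> req) fails at k=4 → not this j.
  j=7: (grant & req) holds, but (ack -> req) fails at k=4 → not this j.
No j in the window works → until fails.

Does not hold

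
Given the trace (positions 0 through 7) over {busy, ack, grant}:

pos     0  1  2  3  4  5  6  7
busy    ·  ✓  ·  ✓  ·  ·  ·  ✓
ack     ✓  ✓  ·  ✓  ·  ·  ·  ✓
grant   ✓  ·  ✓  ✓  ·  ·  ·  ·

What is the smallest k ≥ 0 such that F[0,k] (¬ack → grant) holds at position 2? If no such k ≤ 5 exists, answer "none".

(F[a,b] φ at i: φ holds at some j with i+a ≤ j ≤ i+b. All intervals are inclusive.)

Scan j = 2,3,… for (¬ack → grant):
  j=2: holds
First hit at j=2, so smallest k = 2-2 = 0.

0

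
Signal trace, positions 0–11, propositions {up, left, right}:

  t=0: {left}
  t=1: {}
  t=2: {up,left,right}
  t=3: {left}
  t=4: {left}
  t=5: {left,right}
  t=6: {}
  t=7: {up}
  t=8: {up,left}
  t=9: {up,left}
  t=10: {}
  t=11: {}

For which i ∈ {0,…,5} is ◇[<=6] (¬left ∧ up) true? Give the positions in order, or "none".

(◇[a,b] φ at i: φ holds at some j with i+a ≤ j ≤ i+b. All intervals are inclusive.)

1, 2, 3, 4, 5

Evaluate at each i in [0,5]:
  i=0: ✗ (none in [0,6])
  i=1: ✓ (witness j=7)
  i=2: ✓ (witness j=7)
  i=3: ✓ (witness j=7)
  i=4: ✓ (witness j=7)
  i=5: ✓ (witness j=7)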